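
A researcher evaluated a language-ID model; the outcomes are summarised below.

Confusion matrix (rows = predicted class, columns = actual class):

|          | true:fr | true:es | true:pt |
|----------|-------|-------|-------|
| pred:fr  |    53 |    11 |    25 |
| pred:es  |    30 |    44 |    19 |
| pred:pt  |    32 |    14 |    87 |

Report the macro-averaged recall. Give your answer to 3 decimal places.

Per-class recall (TP/(TP+FN)):
  fr: TP=53, FN=30+32=62 → 53/115 = 0.4609
  es: TP=44, FN=11+14=25 → 44/69 = 0.6377
  pt: TP=87, FN=25+19=44 → 87/131 = 0.6641
Macro-recall = mean = (0.4609 + 0.6377 + 0.6641) / 3 = 0.588

0.588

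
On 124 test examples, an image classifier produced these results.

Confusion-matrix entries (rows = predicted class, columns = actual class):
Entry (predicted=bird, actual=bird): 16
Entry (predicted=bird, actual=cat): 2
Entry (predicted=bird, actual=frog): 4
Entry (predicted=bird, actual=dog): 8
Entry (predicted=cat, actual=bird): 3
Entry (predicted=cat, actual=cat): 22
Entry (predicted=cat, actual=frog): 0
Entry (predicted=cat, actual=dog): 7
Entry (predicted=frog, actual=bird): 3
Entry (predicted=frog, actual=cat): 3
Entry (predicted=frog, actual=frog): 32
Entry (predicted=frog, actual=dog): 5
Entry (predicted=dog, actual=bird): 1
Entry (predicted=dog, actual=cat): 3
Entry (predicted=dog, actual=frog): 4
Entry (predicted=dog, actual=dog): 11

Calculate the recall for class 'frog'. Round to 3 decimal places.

recall = TP/(TP+FN).
frog: TP=32, FN=4+0+4=8 → 32/40 = 0.8000

0.800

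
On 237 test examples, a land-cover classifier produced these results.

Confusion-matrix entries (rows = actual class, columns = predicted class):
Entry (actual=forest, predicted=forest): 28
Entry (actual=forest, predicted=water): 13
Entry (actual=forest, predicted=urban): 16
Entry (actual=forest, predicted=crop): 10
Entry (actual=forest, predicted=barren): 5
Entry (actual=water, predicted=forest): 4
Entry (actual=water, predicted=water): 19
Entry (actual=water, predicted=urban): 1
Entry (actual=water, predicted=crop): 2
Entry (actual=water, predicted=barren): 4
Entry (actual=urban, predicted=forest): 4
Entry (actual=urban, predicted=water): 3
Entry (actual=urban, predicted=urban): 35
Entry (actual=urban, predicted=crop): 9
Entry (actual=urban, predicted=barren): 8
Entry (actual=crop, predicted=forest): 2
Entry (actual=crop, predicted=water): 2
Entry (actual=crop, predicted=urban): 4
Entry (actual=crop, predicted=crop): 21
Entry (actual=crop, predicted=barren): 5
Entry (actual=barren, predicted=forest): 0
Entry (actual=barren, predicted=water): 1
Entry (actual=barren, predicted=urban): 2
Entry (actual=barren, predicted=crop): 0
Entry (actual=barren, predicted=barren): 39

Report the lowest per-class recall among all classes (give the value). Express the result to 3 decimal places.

Per-class recall (TP/(TP+FN)):
  forest: TP=28, FN=13+16+10+5=44 → 28/72 = 0.3889
  water: TP=19, FN=4+1+2+4=11 → 19/30 = 0.6333
  urban: TP=35, FN=4+3+9+8=24 → 35/59 = 0.5932
  crop: TP=21, FN=2+2+4+5=13 → 21/34 = 0.6176
  barren: TP=39, FN=0+1+2+0=3 → 39/42 = 0.9286
Lowest is class 'forest' with recall = 0.389.

0.389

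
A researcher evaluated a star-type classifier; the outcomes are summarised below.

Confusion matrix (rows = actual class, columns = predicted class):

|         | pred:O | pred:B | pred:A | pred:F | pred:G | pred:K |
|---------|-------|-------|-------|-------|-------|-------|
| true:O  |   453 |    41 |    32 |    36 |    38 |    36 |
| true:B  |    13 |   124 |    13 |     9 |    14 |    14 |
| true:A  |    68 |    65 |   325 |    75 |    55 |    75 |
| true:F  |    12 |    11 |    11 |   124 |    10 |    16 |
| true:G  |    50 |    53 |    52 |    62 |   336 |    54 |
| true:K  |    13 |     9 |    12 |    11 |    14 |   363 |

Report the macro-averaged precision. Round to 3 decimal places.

Per-class precision (TP/(TP+FP)):
  O: TP=453, FP=13+68+12+50+13=156 → 453/609 = 0.7438
  B: TP=124, FP=41+65+11+53+9=179 → 124/303 = 0.4092
  A: TP=325, FP=32+13+11+52+12=120 → 325/445 = 0.7303
  F: TP=124, FP=36+9+75+62+11=193 → 124/317 = 0.3912
  G: TP=336, FP=38+14+55+10+14=131 → 336/467 = 0.7195
  K: TP=363, FP=36+14+75+16+54=195 → 363/558 = 0.6505
Macro-precision = mean = (0.7438 + 0.4092 + 0.7303 + 0.3912 + 0.7195 + 0.6505) / 6 = 0.607

0.607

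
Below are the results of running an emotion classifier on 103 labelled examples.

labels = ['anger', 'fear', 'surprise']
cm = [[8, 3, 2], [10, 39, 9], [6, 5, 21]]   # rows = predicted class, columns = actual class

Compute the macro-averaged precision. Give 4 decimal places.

Per-class precision (TP/(TP+FP)):
  anger: TP=8, FP=3+2=5 → 8/13 = 0.61538
  fear: TP=39, FP=10+9=19 → 39/58 = 0.67241
  surprise: TP=21, FP=6+5=11 → 21/32 = 0.65625
Macro-precision = mean = (0.61538 + 0.67241 + 0.65625) / 3 = 0.6480

0.6480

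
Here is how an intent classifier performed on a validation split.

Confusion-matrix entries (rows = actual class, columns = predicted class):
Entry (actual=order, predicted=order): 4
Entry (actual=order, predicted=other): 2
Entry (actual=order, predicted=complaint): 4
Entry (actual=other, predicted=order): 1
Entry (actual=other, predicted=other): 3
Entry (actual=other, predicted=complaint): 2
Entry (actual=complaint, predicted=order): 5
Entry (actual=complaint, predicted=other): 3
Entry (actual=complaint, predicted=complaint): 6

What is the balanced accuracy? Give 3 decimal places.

0.443

Balanced accuracy = mean of per-class recall.
  order: recall = 4/10 = 0.4000
  other: recall = 3/6 = 0.5000
  complaint: recall = 6/14 = 0.4286
Mean = (0.4000 + 0.5000 + 0.4286) / 3 = 0.443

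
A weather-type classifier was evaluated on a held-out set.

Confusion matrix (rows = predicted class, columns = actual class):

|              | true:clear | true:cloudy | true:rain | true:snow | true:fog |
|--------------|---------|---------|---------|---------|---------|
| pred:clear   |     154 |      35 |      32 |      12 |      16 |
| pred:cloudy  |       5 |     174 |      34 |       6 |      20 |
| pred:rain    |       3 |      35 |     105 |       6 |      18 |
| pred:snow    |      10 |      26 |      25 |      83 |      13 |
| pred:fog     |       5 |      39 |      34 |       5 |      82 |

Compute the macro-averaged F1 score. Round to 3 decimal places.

0.605

Per-class F1 score (2·TP/(2·TP+FP+FN)):
  clear: TP=154, FP=35+32+12+16=95, FN=5+3+10+5=23 → 308/426 = 0.7230
  cloudy: TP=174, FP=5+34+6+20=65, FN=35+35+26+39=135 → 348/548 = 0.6350
  rain: TP=105, FP=3+35+6+18=62, FN=32+34+25+34=125 → 210/397 = 0.5290
  snow: TP=83, FP=10+26+25+13=74, FN=12+6+6+5=29 → 166/269 = 0.6171
  fog: TP=82, FP=5+39+34+5=83, FN=16+20+18+13=67 → 164/314 = 0.5223
Macro-F1 score = mean = (0.7230 + 0.6350 + 0.5290 + 0.6171 + 0.5223) / 5 = 0.605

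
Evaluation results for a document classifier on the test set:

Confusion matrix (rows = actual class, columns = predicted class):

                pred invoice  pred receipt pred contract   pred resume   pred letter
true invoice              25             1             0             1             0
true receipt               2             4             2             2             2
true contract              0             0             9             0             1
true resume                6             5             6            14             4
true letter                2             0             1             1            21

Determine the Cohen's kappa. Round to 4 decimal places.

0.5783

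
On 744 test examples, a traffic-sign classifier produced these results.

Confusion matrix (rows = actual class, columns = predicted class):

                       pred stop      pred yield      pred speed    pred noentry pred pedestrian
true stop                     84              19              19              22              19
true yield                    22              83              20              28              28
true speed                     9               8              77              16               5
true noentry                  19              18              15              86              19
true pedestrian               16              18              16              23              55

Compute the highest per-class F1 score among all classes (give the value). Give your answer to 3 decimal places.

Per-class F1 score (2·TP/(2·TP+FP+FN)):
  stop: TP=84, FP=22+9+19+16=66, FN=19+19+22+19=79 → 168/313 = 0.5367
  yield: TP=83, FP=19+8+18+18=63, FN=22+20+28+28=98 → 166/327 = 0.5076
  speed: TP=77, FP=19+20+15+16=70, FN=9+8+16+5=38 → 154/262 = 0.5878
  noentry: TP=86, FP=22+28+16+23=89, FN=19+18+15+19=71 → 172/332 = 0.5181
  pedestrian: TP=55, FP=19+28+5+19=71, FN=16+18+16+23=73 → 110/254 = 0.4331
Highest is class 'speed' with F1 score = 0.588.

0.588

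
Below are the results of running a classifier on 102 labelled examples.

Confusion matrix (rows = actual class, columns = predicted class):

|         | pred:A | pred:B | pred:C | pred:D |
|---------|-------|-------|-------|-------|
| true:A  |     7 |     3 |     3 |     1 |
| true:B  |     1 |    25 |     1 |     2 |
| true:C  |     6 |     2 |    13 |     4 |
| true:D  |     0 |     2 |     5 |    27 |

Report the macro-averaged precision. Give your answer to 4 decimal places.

Per-class precision (TP/(TP+FP)):
  A: TP=7, FP=1+6+0=7 → 7/14 = 0.50000
  B: TP=25, FP=3+2+2=7 → 25/32 = 0.78125
  C: TP=13, FP=3+1+5=9 → 13/22 = 0.59091
  D: TP=27, FP=1+2+4=7 → 27/34 = 0.79412
Macro-precision = mean = (0.50000 + 0.78125 + 0.59091 + 0.79412) / 4 = 0.6666

0.6666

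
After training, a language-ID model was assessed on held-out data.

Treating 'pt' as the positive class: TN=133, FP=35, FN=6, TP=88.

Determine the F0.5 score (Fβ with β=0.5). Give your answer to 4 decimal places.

Fβ = (1+β²)·TP / ((1+β²)·TP + β²·FN + FP), with β²=1/4
= 1.25·88 / (1.25·88 + 0.25·6 + 35) = 0.7509

0.7509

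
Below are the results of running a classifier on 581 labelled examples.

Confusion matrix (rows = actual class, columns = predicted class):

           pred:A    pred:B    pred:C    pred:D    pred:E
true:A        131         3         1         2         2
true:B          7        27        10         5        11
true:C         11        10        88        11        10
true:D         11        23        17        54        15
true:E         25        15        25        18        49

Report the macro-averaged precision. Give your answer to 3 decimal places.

0.568

Per-class precision (TP/(TP+FP)):
  A: TP=131, FP=7+11+11+25=54 → 131/185 = 0.7081
  B: TP=27, FP=3+10+23+15=51 → 27/78 = 0.3462
  C: TP=88, FP=1+10+17+25=53 → 88/141 = 0.6241
  D: TP=54, FP=2+5+11+18=36 → 54/90 = 0.6000
  E: TP=49, FP=2+11+10+15=38 → 49/87 = 0.5632
Macro-precision = mean = (0.7081 + 0.3462 + 0.6241 + 0.6000 + 0.5632) / 5 = 0.568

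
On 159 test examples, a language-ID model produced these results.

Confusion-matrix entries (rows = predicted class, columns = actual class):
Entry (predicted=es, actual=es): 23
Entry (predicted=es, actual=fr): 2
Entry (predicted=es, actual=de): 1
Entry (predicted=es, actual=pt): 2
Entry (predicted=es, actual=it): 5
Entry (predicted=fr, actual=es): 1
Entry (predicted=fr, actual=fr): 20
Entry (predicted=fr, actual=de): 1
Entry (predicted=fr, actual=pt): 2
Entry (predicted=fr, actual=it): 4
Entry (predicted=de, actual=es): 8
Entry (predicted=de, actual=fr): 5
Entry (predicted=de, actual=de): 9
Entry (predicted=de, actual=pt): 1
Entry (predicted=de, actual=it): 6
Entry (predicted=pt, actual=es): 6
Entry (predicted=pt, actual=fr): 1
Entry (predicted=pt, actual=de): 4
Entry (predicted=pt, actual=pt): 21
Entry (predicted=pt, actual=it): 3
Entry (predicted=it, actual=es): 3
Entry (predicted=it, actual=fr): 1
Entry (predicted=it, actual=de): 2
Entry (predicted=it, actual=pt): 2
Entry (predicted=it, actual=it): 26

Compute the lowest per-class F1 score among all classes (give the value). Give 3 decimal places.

Per-class F1 score (2·TP/(2·TP+FP+FN)):
  es: TP=23, FP=2+1+2+5=10, FN=1+8+6+3=18 → 46/74 = 0.6216
  fr: TP=20, FP=1+1+2+4=8, FN=2+5+1+1=9 → 40/57 = 0.7018
  de: TP=9, FP=8+5+1+6=20, FN=1+1+4+2=8 → 18/46 = 0.3913
  pt: TP=21, FP=6+1+4+3=14, FN=2+2+1+2=7 → 42/63 = 0.6667
  it: TP=26, FP=3+1+2+2=8, FN=5+4+6+3=18 → 52/78 = 0.6667
Lowest is class 'de' with F1 score = 0.391.

0.391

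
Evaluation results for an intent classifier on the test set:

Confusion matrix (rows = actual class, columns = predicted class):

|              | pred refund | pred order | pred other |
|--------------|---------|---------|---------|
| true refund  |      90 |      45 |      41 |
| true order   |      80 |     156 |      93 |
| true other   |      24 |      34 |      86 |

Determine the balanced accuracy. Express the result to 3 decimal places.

Balanced accuracy = mean of per-class recall.
  refund: recall = 90/176 = 0.5114
  order: recall = 156/329 = 0.4742
  other: recall = 86/144 = 0.5972
Mean = (0.5114 + 0.4742 + 0.5972) / 3 = 0.528

0.528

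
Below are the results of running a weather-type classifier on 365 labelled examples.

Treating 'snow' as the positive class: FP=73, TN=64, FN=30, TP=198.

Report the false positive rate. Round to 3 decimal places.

FPR = FP/(FP+TN) = 73/(73+64) = 0.533

0.533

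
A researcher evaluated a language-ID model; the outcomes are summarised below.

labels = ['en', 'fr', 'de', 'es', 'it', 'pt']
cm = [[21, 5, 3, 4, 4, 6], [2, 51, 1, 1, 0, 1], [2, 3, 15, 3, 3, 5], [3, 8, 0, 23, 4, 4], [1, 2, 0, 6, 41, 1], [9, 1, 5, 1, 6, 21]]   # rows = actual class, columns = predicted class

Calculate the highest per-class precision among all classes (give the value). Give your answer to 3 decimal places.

0.729

Per-class precision (TP/(TP+FP)):
  en: TP=21, FP=2+2+3+1+9=17 → 21/38 = 0.5526
  fr: TP=51, FP=5+3+8+2+1=19 → 51/70 = 0.7286
  de: TP=15, FP=3+1+0+0+5=9 → 15/24 = 0.6250
  es: TP=23, FP=4+1+3+6+1=15 → 23/38 = 0.6053
  it: TP=41, FP=4+0+3+4+6=17 → 41/58 = 0.7069
  pt: TP=21, FP=6+1+5+4+1=17 → 21/38 = 0.5526
Highest is class 'fr' with precision = 0.729.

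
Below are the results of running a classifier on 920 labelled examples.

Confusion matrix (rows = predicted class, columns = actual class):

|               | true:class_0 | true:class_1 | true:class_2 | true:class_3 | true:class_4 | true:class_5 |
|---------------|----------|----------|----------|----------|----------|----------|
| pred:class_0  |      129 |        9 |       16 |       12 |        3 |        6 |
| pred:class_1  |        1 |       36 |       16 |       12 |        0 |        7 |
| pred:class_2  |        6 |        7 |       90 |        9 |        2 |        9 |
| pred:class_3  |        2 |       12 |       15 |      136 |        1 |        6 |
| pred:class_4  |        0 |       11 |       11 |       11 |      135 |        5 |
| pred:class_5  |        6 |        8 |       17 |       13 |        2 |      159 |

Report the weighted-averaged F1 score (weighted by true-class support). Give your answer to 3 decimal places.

0.737

Per-class F1 score (2·TP/(2·TP+FP+FN)):
  class_0: TP=129, FP=9+16+12+3+6=46, FN=1+6+2+0+6=15 → 258/319 = 0.8088
  class_1: TP=36, FP=1+16+12+0+7=36, FN=9+7+12+11+8=47 → 72/155 = 0.4645
  class_2: TP=90, FP=6+7+9+2+9=33, FN=16+16+15+11+17=75 → 180/288 = 0.6250
  class_3: TP=136, FP=2+12+15+1+6=36, FN=12+12+9+11+13=57 → 272/365 = 0.7452
  class_4: TP=135, FP=0+11+11+11+5=38, FN=3+0+2+1+2=8 → 270/316 = 0.8544
  class_5: TP=159, FP=6+8+17+13+2=46, FN=6+7+9+6+5=33 → 318/397 = 0.8010
Weighted-F1 score = Σ (supportᵢ/N)·F1 scoreᵢ with N=920: (144/920)·0.8088 + (83/920)·0.4645 + (165/920)·0.6250 + (193/920)·0.7452 + (143/920)·0.8544 + (192/920)·0.8010 = 0.737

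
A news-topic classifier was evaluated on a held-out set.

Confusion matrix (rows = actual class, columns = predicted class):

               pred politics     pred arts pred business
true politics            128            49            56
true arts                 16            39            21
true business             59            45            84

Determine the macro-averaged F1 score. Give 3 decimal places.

Per-class F1 score (2·TP/(2·TP+FP+FN)):
  politics: TP=128, FP=16+59=75, FN=49+56=105 → 256/436 = 0.5872
  arts: TP=39, FP=49+45=94, FN=16+21=37 → 78/209 = 0.3732
  business: TP=84, FP=56+21=77, FN=59+45=104 → 168/349 = 0.4814
Macro-F1 score = mean = (0.5872 + 0.3732 + 0.4814) / 3 = 0.481

0.481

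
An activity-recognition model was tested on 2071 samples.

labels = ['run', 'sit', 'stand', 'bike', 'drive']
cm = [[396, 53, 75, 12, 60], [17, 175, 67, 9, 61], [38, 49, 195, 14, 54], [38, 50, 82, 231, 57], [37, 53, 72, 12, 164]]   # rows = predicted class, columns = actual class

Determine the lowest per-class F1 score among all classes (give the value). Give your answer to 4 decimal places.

Per-class F1 score (2·TP/(2·TP+FP+FN)):
  run: TP=396, FP=53+75+12+60=200, FN=17+38+38+37=130 → 792/1122 = 0.70588
  sit: TP=175, FP=17+67+9+61=154, FN=53+49+50+53=205 → 350/709 = 0.49365
  stand: TP=195, FP=38+49+14+54=155, FN=75+67+82+72=296 → 390/841 = 0.46373
  bike: TP=231, FP=38+50+82+57=227, FN=12+9+14+12=47 → 462/736 = 0.62772
  drive: TP=164, FP=37+53+72+12=174, FN=60+61+54+57=232 → 328/734 = 0.44687
Lowest is class 'drive' with F1 score = 0.4469.

0.4469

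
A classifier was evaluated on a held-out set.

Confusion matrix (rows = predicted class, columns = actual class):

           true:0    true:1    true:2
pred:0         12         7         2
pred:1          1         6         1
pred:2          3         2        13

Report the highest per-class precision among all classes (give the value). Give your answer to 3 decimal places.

Per-class precision (TP/(TP+FP)):
  0: TP=12, FP=7+2=9 → 12/21 = 0.5714
  1: TP=6, FP=1+1=2 → 6/8 = 0.7500
  2: TP=13, FP=3+2=5 → 13/18 = 0.7222
Highest is class '1' with precision = 0.750.

0.750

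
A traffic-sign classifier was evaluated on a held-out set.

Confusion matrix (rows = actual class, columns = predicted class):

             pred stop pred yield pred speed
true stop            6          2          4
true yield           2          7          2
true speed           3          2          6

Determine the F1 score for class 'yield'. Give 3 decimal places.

F1 score = 2·TP/(2·TP+FP+FN).
yield: TP=7, FP=2+2=4, FN=2+2=4 → 14/22 = 0.6364

0.636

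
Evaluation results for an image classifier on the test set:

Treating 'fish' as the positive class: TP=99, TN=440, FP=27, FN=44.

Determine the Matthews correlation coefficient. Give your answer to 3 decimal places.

MCC = (TP·TN − FP·FN) / √((TP+FP)(TP+FN)(TN+FP)(TN+FN))
Numerator = 99·440 − 27·44 = 42372
Denominator = √(126·143·467·484) = √4072572504 = 63816.7102
MCC = 42372 / 63816.7102 = 0.664

0.664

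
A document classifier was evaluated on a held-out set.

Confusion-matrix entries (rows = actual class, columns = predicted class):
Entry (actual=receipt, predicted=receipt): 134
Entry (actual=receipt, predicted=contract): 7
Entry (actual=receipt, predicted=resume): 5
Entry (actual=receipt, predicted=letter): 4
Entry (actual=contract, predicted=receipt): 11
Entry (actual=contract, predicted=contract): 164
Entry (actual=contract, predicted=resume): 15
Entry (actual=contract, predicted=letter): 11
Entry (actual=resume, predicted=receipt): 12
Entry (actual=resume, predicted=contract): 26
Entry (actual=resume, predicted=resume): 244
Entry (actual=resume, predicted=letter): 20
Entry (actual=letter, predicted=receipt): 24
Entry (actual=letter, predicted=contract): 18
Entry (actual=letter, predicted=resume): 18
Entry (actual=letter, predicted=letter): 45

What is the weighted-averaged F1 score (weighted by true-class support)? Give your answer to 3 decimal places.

0.770

Per-class F1 score (2·TP/(2·TP+FP+FN)):
  receipt: TP=134, FP=11+12+24=47, FN=7+5+4=16 → 268/331 = 0.8097
  contract: TP=164, FP=7+26+18=51, FN=11+15+11=37 → 328/416 = 0.7885
  resume: TP=244, FP=5+15+18=38, FN=12+26+20=58 → 488/584 = 0.8356
  letter: TP=45, FP=4+11+20=35, FN=24+18+18=60 → 90/185 = 0.4865
Weighted-F1 score = Σ (supportᵢ/N)·F1 scoreᵢ with N=758: (150/758)·0.8097 + (201/758)·0.7885 + (302/758)·0.8356 + (105/758)·0.4865 = 0.770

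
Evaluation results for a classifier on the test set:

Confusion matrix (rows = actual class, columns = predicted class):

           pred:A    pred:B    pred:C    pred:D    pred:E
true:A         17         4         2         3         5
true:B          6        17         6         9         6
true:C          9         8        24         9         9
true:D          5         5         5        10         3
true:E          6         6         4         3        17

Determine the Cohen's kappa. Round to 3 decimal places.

0.285

Observed agreement pₒ = trace/N = 85/198 = 0.4293
Expected agreement pₑ = Σ (rowᵢ·colᵢ)/N² = (31·43 + 44·40 + 59·41 + 28·34 + 36·40)/198² = 0.2016
κ = (pₒ − pₑ)/(1 − pₑ) = (0.4293 − 0.2016)/(1 − 0.2016) = 0.285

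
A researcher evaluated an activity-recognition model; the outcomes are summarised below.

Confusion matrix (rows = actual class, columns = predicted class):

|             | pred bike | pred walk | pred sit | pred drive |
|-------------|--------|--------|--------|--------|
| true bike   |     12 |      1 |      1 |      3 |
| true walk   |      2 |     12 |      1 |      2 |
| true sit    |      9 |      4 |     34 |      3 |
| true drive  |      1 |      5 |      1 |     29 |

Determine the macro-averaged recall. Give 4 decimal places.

0.7243

Per-class recall (TP/(TP+FN)):
  bike: TP=12, FN=1+1+3=5 → 12/17 = 0.70588
  walk: TP=12, FN=2+1+2=5 → 12/17 = 0.70588
  sit: TP=34, FN=9+4+3=16 → 34/50 = 0.68000
  drive: TP=29, FN=1+5+1=7 → 29/36 = 0.80556
Macro-recall = mean = (0.70588 + 0.70588 + 0.68000 + 0.80556) / 4 = 0.7243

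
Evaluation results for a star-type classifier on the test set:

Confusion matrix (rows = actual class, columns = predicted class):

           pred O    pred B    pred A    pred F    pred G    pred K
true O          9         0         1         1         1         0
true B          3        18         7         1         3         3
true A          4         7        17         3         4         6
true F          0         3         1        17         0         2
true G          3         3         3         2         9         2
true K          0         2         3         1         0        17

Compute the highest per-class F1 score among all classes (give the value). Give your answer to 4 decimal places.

0.7083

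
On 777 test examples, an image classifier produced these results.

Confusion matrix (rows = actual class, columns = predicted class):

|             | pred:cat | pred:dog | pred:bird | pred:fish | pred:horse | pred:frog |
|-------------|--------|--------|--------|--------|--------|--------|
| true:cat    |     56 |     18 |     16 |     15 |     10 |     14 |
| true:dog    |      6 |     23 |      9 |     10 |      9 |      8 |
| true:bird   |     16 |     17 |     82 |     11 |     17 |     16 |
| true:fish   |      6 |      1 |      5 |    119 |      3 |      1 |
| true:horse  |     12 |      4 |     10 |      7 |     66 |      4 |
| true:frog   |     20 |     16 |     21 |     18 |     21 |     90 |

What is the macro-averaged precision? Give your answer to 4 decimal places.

Per-class precision (TP/(TP+FP)):
  cat: TP=56, FP=6+16+6+12+20=60 → 56/116 = 0.48276
  dog: TP=23, FP=18+17+1+4+16=56 → 23/79 = 0.29114
  bird: TP=82, FP=16+9+5+10+21=61 → 82/143 = 0.57343
  fish: TP=119, FP=15+10+11+7+18=61 → 119/180 = 0.66111
  horse: TP=66, FP=10+9+17+3+21=60 → 66/126 = 0.52381
  frog: TP=90, FP=14+8+16+1+4=43 → 90/133 = 0.67669
Macro-precision = mean = (0.48276 + 0.29114 + 0.57343 + 0.66111 + 0.52381 + 0.67669) / 6 = 0.5348

0.5348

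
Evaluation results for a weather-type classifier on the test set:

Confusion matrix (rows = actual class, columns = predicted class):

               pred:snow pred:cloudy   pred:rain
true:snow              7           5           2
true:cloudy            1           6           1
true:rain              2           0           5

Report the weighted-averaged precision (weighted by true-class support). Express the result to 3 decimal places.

Per-class precision (TP/(TP+FP)):
  snow: TP=7, FP=1+2=3 → 7/10 = 0.7000
  cloudy: TP=6, FP=5+0=5 → 6/11 = 0.5455
  rain: TP=5, FP=2+1=3 → 5/8 = 0.6250
Weighted-precision = Σ (supportᵢ/N)·precisionᵢ with N=29: (14/29)·0.7000 + (8/29)·0.5455 + (7/29)·0.6250 = 0.639

0.639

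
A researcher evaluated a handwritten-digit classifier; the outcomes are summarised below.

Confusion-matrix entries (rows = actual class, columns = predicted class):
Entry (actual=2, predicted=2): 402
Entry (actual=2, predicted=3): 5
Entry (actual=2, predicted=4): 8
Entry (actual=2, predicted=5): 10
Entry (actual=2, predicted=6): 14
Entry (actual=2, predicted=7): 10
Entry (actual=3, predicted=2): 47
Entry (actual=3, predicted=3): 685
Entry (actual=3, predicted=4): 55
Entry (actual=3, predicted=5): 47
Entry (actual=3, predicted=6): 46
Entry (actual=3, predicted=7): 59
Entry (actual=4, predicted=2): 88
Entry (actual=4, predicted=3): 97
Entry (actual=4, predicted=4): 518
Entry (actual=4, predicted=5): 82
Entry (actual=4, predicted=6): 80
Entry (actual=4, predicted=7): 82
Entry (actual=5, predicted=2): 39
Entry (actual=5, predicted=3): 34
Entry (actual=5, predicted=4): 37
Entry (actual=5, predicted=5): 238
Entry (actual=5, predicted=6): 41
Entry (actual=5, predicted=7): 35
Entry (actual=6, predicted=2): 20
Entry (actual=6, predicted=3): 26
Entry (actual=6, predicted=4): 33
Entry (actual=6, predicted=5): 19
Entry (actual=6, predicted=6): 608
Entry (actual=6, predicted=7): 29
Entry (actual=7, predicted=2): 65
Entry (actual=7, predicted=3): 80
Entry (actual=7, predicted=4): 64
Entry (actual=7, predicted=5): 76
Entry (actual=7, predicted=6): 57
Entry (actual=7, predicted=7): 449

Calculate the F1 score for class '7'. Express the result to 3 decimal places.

Take TP from the diagonal, FP from the rest of the '7' prediction marginal, FN from the rest of the '7' actual marginal.
F1 score = 2·TP/(2·TP+FP+FN).
7: TP=449, FP=10+59+82+35+29=215, FN=65+80+64+76+57=342 → 898/1455 = 0.6172

0.617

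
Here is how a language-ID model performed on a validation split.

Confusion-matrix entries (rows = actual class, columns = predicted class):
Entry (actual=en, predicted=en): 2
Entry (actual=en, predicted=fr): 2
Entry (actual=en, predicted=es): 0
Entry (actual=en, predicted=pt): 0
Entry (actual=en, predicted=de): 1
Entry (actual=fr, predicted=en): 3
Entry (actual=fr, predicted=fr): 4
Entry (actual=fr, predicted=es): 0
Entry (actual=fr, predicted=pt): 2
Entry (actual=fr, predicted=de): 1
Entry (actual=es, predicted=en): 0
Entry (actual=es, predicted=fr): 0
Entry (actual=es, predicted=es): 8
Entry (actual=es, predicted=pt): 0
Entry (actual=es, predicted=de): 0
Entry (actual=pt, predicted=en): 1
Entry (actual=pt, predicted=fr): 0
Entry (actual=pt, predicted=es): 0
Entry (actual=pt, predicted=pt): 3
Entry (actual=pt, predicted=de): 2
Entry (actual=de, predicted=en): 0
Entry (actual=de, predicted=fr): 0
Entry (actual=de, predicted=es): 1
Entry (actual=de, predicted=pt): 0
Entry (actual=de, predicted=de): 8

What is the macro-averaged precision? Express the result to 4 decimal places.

0.6311

Per-class precision (TP/(TP+FP)):
  en: TP=2, FP=3+0+1+0=4 → 2/6 = 0.33333
  fr: TP=4, FP=2+0+0+0=2 → 4/6 = 0.66667
  es: TP=8, FP=0+0+0+1=1 → 8/9 = 0.88889
  pt: TP=3, FP=0+2+0+0=2 → 3/5 = 0.60000
  de: TP=8, FP=1+1+0+2=4 → 8/12 = 0.66667
Macro-precision = mean = (0.33333 + 0.66667 + 0.88889 + 0.60000 + 0.66667) / 5 = 0.6311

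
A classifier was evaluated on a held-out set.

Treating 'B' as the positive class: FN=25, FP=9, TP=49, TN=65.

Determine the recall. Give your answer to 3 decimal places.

Recall = TP/(TP+FN) = 49/(49+25) = 49/74 = 0.662

0.662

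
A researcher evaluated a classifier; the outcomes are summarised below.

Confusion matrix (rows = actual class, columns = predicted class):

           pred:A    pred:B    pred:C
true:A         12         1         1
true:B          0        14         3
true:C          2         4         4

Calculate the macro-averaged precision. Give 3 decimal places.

Per-class precision (TP/(TP+FP)):
  A: TP=12, FP=0+2=2 → 12/14 = 0.8571
  B: TP=14, FP=1+4=5 → 14/19 = 0.7368
  C: TP=4, FP=1+3=4 → 4/8 = 0.5000
Macro-precision = mean = (0.8571 + 0.7368 + 0.5000) / 3 = 0.698

0.698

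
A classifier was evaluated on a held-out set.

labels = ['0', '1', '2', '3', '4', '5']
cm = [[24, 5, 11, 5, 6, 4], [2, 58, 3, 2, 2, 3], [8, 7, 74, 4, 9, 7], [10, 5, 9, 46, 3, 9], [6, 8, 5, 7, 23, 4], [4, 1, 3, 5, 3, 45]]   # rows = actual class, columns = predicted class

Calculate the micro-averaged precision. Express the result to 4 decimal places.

0.6279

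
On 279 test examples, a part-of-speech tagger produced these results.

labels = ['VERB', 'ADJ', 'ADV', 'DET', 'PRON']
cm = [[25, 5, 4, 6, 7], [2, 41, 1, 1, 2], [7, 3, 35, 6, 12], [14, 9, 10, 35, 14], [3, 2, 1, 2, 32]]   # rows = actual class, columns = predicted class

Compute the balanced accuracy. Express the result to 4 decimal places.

0.6373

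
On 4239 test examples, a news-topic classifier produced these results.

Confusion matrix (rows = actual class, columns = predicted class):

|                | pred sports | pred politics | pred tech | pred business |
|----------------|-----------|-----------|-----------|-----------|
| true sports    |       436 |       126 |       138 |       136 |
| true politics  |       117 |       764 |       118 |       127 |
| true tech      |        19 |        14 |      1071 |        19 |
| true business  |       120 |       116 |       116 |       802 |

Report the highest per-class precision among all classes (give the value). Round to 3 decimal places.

0.749

Per-class precision (TP/(TP+FP)):
  sports: TP=436, FP=117+19+120=256 → 436/692 = 0.6301
  politics: TP=764, FP=126+14+116=256 → 764/1020 = 0.7490
  tech: TP=1071, FP=138+118+116=372 → 1071/1443 = 0.7422
  business: TP=802, FP=136+127+19=282 → 802/1084 = 0.7399
Highest is class 'politics' with precision = 0.749.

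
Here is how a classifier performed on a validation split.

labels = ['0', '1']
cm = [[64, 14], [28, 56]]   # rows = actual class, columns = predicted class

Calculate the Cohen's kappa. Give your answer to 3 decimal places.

0.484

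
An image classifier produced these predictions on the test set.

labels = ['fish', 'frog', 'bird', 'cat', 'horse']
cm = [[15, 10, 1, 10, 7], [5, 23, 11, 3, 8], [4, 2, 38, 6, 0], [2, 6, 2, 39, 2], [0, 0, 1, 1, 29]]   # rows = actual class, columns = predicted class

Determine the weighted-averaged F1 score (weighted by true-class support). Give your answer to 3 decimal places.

Per-class F1 score (2·TP/(2·TP+FP+FN)):
  fish: TP=15, FP=5+4+2+0=11, FN=10+1+10+7=28 → 30/69 = 0.4348
  frog: TP=23, FP=10+2+6+0=18, FN=5+11+3+8=27 → 46/91 = 0.5055
  bird: TP=38, FP=1+11+2+1=15, FN=4+2+6+0=12 → 76/103 = 0.7379
  cat: TP=39, FP=10+3+6+1=20, FN=2+6+2+2=12 → 78/110 = 0.7091
  horse: TP=29, FP=7+8+0+2=17, FN=0+0+1+1=2 → 58/77 = 0.7532
Weighted-F1 score = Σ (supportᵢ/N)·F1 scoreᵢ with N=225: (43/225)·0.4348 + (50/225)·0.5055 + (50/225)·0.7379 + (51/225)·0.7091 + (31/225)·0.7532 = 0.624

0.624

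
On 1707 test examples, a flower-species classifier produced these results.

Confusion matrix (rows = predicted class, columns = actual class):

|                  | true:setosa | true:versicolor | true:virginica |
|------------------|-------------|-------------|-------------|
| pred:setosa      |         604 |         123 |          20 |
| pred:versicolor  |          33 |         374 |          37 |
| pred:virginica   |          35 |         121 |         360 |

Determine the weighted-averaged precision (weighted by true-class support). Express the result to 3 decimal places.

0.794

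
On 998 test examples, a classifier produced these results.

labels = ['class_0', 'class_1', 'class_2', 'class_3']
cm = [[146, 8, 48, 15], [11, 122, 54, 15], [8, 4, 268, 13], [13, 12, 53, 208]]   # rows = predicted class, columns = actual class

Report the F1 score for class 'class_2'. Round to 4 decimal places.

F1 score = 2·TP/(2·TP+FP+FN).
class_2: TP=268, FP=8+4+13=25, FN=48+54+53=155 → 536/716 = 0.74860

0.7486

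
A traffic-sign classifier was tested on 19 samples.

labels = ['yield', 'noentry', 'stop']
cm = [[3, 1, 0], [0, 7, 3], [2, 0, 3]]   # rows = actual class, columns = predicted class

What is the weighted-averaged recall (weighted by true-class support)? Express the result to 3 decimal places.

0.684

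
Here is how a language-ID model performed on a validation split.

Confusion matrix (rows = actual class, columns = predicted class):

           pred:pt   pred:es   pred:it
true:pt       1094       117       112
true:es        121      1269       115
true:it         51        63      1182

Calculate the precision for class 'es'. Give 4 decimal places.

0.8758

precision = TP/(TP+FP).
es: TP=1269, FP=117+63=180 → 1269/1449 = 0.87578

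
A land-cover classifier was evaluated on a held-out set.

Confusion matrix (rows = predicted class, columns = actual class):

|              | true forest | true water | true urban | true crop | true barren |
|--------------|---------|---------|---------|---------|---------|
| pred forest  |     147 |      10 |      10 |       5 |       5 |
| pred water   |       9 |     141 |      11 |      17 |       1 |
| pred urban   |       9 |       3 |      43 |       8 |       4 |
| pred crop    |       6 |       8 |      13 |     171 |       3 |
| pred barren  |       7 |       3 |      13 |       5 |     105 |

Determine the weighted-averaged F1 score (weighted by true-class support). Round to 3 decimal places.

Per-class F1 score (2·TP/(2·TP+FP+FN)):
  forest: TP=147, FP=10+10+5+5=30, FN=9+9+6+7=31 → 294/355 = 0.8282
  water: TP=141, FP=9+11+17+1=38, FN=10+3+8+3=24 → 282/344 = 0.8198
  urban: TP=43, FP=9+3+8+4=24, FN=10+11+13+13=47 → 86/157 = 0.5478
  crop: TP=171, FP=6+8+13+3=30, FN=5+17+8+5=35 → 342/407 = 0.8403
  barren: TP=105, FP=7+3+13+5=28, FN=5+1+4+3=13 → 210/251 = 0.8367
Weighted-F1 score = Σ (supportᵢ/N)·F1 scoreᵢ with N=757: (178/757)·0.8282 + (165/757)·0.8198 + (90/757)·0.5478 + (206/757)·0.8403 + (118/757)·0.8367 = 0.798

0.798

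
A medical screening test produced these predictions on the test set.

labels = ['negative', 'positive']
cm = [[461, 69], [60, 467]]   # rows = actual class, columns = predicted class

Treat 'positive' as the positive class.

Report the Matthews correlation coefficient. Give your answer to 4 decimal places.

0.7560

MCC = (TP·TN − FP·FN) / √((TP+FP)(TP+FN)(TN+FP)(TN+FN))
Numerator = 467·461 − 69·60 = 211147
Denominator = √(536·527·530·521) = √77998993360 = 279282.9987
MCC = 211147 / 279282.9987 = 0.7560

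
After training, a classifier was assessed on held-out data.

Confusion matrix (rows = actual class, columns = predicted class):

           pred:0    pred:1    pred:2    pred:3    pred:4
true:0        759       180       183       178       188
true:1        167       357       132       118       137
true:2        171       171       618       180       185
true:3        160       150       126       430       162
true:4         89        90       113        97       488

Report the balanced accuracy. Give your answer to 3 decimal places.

Balanced accuracy = mean of per-class recall.
  0: recall = 759/1488 = 0.5101
  1: recall = 357/911 = 0.3919
  2: recall = 618/1325 = 0.4664
  3: recall = 430/1028 = 0.4183
  4: recall = 488/877 = 0.5564
Mean = (0.5101 + 0.3919 + 0.4664 + 0.4183 + 0.5564) / 5 = 0.469

0.469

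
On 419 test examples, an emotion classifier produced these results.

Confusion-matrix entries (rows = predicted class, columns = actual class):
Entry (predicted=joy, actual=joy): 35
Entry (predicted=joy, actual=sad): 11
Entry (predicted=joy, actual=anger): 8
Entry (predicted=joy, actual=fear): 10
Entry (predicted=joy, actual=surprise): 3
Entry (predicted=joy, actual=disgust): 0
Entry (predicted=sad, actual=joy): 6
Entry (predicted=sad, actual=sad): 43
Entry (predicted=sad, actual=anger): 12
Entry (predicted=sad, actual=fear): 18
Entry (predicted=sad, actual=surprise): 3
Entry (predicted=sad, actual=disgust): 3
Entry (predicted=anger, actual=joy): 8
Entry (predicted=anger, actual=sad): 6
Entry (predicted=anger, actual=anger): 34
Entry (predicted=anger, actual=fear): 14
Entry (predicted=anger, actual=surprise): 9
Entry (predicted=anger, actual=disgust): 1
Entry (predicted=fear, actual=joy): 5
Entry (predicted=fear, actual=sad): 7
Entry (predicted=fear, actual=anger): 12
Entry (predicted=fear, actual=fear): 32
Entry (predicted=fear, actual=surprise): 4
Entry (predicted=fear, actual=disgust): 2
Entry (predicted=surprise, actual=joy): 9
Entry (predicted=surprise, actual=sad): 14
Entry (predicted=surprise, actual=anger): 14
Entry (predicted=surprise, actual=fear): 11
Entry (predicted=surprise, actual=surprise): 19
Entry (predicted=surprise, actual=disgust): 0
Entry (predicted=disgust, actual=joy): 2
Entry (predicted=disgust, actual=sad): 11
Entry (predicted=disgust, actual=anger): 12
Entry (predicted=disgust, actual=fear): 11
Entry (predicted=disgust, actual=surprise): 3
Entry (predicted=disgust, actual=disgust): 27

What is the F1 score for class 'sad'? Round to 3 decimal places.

0.486

One-vs-rest for 'sad': TP = diagonal; FP = other classes predicted 'sad'; FN = 'sad' predicted as other.
F1 score = 2·TP/(2·TP+FP+FN).
sad: TP=43, FP=6+12+18+3+3=42, FN=11+6+7+14+11=49 → 86/177 = 0.4859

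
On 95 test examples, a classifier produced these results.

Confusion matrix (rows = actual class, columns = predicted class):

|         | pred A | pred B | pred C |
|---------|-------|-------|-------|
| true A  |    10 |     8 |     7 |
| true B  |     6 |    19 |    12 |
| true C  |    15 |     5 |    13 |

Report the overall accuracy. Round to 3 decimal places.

Accuracy = trace / total = (10+19+13=42) / 95 = 42/95 = 0.442

0.442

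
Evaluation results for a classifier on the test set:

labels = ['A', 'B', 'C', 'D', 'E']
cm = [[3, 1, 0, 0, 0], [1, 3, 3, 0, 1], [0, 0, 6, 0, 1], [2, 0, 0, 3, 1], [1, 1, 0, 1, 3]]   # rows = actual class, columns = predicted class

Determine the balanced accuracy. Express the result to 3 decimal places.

Balanced accuracy = mean of per-class recall.
  A: recall = 3/4 = 0.7500
  B: recall = 3/8 = 0.3750
  C: recall = 6/7 = 0.8571
  D: recall = 3/6 = 0.5000
  E: recall = 3/6 = 0.5000
Mean = (0.7500 + 0.3750 + 0.8571 + 0.5000 + 0.5000) / 5 = 0.596

0.596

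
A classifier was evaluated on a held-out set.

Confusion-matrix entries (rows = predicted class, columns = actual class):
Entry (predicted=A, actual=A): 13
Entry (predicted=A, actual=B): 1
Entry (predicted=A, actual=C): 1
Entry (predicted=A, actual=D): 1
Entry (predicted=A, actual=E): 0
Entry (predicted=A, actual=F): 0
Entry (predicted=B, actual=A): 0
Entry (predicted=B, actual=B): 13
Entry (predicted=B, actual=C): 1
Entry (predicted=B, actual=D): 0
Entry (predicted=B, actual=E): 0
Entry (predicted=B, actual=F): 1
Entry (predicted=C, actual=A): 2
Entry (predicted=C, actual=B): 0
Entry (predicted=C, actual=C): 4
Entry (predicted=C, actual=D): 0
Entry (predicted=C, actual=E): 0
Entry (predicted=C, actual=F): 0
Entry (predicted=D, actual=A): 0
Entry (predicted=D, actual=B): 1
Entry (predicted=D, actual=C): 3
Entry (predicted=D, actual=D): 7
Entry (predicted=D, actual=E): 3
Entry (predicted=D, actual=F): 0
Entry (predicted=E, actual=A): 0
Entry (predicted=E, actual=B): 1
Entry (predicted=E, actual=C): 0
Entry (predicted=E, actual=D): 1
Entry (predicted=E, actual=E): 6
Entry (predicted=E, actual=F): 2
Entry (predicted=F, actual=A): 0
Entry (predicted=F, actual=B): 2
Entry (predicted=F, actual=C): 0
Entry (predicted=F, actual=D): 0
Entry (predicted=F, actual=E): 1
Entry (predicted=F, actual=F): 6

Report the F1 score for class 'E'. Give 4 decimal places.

F1 score = 2·TP/(2·TP+FP+FN).
E: TP=6, FP=0+1+0+1+2=4, FN=0+0+0+3+1=4 → 12/20 = 0.60000

0.6000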